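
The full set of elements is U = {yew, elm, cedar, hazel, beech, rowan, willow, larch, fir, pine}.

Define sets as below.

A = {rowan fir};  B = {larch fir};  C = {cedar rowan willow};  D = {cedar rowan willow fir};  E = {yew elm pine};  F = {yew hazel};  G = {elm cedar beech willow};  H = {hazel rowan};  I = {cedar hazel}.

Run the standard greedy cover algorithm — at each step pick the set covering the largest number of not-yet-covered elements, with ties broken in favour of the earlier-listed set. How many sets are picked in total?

Greedy: pick D (covers 4 new) → pick E (covers 3 new) → pick B (covers 1 new) → pick F (covers 1 new) → pick G (covers 1 new). Total picks: 5.
(The true minimum cover uses only 4 sets, so greedy is not optimal here.)

5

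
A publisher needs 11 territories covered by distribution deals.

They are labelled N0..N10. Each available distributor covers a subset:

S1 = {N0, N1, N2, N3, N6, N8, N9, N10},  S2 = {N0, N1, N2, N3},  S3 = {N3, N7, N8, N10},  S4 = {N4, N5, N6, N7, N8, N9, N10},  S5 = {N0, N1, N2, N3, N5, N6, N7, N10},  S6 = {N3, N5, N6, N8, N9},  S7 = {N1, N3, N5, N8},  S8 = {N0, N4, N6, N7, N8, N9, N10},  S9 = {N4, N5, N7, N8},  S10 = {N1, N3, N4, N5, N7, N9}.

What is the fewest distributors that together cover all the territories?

S4 and S5 together: S4 ∪ S5 = {N0, N1, N2, N3, N4, N5, N6, N7, N8, N9, N10} — every territory is covered.
No single distributor has all 11 territories (the largest, S1, has 8), so 2 is optimal.

2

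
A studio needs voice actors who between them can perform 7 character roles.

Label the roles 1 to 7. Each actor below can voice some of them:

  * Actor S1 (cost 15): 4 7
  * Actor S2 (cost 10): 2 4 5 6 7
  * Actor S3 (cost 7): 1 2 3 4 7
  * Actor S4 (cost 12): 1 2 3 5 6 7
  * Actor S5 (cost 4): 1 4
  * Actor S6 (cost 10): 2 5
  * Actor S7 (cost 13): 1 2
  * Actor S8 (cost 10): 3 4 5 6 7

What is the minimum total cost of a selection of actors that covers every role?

S4, S5 together cover every role (S4 ∪ S5 = {1, 2, 3, 4, 5, 6, 7}); total cost 12 + 4 = 16.
The greedy pick S3, S2 costs 17; no covering selection beats 16.

16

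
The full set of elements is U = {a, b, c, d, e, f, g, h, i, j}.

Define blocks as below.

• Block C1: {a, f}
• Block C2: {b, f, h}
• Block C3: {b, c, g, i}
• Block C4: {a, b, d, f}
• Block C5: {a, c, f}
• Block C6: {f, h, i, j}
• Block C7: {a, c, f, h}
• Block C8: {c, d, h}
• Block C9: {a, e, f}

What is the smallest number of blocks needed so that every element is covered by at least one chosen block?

C3, C6, C8, and C9 cover everything between them: the union {a, b, c, d, e, f, g, h, i, j} is all of U.
No 3 of the 9 blocks cover everything (all 84 combinations miss at least one element), so 4 is optimal.

4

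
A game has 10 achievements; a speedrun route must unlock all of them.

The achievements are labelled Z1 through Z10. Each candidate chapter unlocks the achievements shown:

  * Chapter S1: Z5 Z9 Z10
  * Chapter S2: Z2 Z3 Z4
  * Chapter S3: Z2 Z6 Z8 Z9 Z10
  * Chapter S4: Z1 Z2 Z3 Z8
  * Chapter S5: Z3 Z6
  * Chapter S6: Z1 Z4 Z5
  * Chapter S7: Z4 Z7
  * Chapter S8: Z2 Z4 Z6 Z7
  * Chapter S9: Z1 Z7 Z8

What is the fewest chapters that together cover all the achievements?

3

Take {S1, S4, S8}. Their union is {Z1, Z2, Z3, Z4, Z5, Z6, Z7, Z8, Z9, Z10}, which is all 10 achievements.
No 2 of the 9 chapters cover everything (all 36 combinations miss at least one achievement), so 3 is optimal.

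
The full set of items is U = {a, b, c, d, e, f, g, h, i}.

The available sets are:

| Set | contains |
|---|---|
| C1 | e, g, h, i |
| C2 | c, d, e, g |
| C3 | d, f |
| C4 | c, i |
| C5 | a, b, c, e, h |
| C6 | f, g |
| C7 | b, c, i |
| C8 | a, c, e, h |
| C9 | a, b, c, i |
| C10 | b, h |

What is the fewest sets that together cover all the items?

3

Take {C1, C3, C9}. Their union is {a, b, c, d, e, f, g, h, i}, which is all 9 items.
No 2 of the 10 sets cover everything (all 45 combinations miss at least one item), so 3 is optimal.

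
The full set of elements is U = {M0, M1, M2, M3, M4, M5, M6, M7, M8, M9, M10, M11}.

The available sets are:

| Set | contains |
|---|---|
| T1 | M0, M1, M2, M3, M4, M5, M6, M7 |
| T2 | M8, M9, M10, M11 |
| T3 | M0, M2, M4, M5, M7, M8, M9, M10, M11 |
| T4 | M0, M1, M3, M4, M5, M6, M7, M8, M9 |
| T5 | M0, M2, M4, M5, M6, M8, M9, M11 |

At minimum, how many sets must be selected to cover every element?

T3 and T4 together: T3 ∪ T4 = {M0, M1, M2, M3, M4, M5, M6, M7, M8, M9, M10, M11} — every element is covered.
No single set has all 12 elements (the largest, T3, has 9), so 2 is optimal.

2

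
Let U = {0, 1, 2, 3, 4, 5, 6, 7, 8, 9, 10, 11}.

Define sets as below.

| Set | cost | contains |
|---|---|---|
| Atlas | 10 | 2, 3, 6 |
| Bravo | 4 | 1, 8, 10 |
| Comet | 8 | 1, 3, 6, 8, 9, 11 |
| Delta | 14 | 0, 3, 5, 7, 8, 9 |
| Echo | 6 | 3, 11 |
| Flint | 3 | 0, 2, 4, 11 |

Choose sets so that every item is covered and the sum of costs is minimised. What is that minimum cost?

29

Bravo, Comet, Delta, Flint together cover every item (Bravo ∪ Comet ∪ Delta ∪ Flint = {0, 1, 2, 3, 4, 5, 6, 7, 8, 9, 10, 11}); total cost 4 + 8 + 14 + 3 = 29.
No covering selection has total cost below 29.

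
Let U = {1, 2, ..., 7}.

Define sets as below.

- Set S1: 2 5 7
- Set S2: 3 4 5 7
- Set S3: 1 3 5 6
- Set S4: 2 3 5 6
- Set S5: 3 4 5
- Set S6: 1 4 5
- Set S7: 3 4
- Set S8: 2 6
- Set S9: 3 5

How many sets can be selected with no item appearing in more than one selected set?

S5, S8 are pairwise disjoint (S5={3,4,5}; S8={2,6}).
Every remaining set overlaps one of these, and no 3 of the listed sets are pairwise disjoint, so 2 is the maximum.

2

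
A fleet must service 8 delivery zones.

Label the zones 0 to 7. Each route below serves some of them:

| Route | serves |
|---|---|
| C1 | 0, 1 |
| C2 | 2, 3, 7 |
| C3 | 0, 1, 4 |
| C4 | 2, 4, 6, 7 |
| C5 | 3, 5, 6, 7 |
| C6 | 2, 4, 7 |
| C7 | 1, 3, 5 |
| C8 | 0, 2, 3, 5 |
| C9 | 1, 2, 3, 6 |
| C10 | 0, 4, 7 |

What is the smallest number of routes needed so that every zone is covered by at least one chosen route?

3

Take {C1, C4, C5}. Their union is {0, 1, 2, 3, 4, 5, 6, 7}, which is all 8 zones.
No 2 of the 10 routes cover everything (all 45 combinations miss at least one zone), so 3 is optimal.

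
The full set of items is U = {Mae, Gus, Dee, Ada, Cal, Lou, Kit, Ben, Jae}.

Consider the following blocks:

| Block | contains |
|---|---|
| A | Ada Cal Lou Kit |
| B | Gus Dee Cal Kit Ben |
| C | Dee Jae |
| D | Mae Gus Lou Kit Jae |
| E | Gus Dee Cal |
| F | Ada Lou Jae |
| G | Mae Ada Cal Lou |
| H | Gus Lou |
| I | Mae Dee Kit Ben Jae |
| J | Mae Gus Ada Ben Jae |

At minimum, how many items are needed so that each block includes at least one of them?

3

Take T = {Dee, Ada, Lou}. Each listed block contains at least one of these, so T is a hitting set of size 3.
No choice of 2 items meets every block, so 3 is the minimum.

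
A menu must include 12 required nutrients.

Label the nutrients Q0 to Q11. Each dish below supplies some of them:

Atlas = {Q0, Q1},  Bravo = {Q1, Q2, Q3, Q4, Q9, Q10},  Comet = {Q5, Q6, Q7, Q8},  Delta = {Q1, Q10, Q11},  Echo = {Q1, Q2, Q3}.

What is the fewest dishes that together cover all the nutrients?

4

Atlas and Bravo and Comet and Delta together: Atlas ∪ Bravo ∪ Comet ∪ Delta = {Q0, Q1, Q2, Q3, Q4, Q5, Q6, Q7, Q8, Q9, Q10, Q11} — every nutrient is covered.
Only Delta contains Q11, so Delta is forced; the remaining 9 nutrients need at least 3 more dishes (each remaining dish adds at most 4) — so at least 4 dishes are needed, and 4 is optimal.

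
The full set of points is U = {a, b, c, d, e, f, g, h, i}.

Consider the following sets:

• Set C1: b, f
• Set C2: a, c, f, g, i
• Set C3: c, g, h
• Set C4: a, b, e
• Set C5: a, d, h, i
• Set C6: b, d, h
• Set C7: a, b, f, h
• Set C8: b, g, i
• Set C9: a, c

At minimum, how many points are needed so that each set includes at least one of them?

T = {b, c, h} meets every set (each contains at least one member of T), and |T| = 3.
No choice of 2 points meets every set, so 3 is the minimum.

3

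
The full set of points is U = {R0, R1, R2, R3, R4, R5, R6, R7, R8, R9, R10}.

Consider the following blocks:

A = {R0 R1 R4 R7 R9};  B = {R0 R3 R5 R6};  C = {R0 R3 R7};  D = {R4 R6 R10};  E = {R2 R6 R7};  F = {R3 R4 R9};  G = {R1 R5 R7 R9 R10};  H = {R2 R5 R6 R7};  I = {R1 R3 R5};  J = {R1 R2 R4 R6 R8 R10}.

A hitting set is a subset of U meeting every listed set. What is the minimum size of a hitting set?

3

The 3 points {R3, R6, R7} hit every block.
No choice of 2 points meets every block, so 3 is the minimum.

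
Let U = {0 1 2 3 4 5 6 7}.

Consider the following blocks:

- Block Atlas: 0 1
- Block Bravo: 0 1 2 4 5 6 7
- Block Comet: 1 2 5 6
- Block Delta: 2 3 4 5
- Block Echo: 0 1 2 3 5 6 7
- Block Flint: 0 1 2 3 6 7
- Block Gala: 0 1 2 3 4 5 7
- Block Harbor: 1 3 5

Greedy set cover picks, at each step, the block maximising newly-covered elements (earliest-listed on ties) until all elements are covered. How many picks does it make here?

2

Greedy: pick Bravo (covers 7 new) → pick Delta (covers 1 new). Total picks: 2.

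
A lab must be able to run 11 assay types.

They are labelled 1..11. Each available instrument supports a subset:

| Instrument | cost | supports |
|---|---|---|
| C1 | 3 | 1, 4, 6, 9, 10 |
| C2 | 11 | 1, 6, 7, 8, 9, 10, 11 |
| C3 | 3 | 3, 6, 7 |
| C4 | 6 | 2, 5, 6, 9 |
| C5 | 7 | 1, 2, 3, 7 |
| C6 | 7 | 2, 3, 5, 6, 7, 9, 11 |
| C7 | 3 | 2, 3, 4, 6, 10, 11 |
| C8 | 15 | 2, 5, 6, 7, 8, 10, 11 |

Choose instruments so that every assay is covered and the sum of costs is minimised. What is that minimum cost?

20

C2, C4, C7 together cover every assay (C2 ∪ C4 ∪ C7 = {1, 2, 3, 4, 5, 6, 7, 8, 9, 10, 11}); total cost 11 + 6 + 3 = 20.
The greedy pick C7, C1, C3, C4, C2 costs 26; no covering selection beats 20.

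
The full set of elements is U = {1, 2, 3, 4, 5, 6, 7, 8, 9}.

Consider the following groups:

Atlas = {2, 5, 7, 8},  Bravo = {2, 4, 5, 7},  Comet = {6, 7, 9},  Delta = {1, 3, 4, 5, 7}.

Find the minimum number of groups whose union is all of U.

3

Atlas, Comet, and Delta cover everything between them: the union {1, 2, 3, 4, 5, 6, 7, 8, 9} is all of U.
Only Delta contains 1, so Delta is forced; the remaining 4 elements need at least 2 more groups (each remaining group adds at most 2) — so at least 3 groups are needed, and 3 is optimal.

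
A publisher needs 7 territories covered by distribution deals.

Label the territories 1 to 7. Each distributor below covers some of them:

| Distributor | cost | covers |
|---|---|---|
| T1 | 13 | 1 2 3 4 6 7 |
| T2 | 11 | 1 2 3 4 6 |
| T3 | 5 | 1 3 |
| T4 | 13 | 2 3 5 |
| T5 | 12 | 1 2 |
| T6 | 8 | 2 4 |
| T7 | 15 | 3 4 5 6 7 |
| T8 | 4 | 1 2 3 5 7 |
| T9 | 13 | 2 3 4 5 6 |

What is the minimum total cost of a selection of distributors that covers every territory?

T2, T8 together cover every territory (T2 ∪ T8 = {1, 2, 3, 4, 5, 6, 7}); total cost 11 + 4 = 15.
No covering selection has total cost below 15.

15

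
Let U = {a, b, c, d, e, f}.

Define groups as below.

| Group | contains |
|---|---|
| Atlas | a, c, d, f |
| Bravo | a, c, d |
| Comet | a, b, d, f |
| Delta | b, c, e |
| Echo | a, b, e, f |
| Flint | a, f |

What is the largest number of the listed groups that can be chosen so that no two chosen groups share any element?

Delta, Flint are pairwise disjoint (Delta={b,c,e}; Flint={a,f}).
Every remaining group overlaps one of these, and no 3 of the listed groups are pairwise disjoint, so 2 is the maximum.

2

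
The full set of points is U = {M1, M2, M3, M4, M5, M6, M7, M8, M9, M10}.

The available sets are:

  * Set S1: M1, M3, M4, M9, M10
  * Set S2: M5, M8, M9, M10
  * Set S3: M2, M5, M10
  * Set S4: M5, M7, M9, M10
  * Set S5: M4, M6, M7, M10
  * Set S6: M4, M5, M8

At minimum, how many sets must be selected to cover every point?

4

S1, S2, S3, and S5 cover everything between them: the union {M1, M2, M3, M4, M5, M6, M7, M8, M9, M10} is all of U.
Only S1 contains M1, so S1 is forced; the remaining 5 points need at least 3 more sets (each remaining set adds at most 2) — so at least 4 sets are needed, and 4 is optimal.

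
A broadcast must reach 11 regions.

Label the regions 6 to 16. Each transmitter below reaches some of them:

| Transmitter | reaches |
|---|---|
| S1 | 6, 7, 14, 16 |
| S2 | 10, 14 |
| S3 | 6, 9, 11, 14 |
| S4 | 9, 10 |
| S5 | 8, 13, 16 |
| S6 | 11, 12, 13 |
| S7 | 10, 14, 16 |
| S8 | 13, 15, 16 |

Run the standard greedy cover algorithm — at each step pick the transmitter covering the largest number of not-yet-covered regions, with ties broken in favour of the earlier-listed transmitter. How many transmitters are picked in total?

Greedy: pick S1 (covers 4 new) → pick S6 (covers 3 new) → pick S4 (covers 2 new) → pick S5 (covers 1 new) → pick S8 (covers 1 new). Total picks: 5.

5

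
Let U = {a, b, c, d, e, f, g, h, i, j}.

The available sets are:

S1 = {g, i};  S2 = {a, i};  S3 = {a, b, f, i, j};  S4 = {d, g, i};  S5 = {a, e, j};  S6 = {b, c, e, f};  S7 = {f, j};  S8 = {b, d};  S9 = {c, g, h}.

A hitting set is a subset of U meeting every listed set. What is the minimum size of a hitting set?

4

T = {b, h, i, j} meets every set (each contains at least one member of T), and |T| = 4.
The sets S2, S7, S8, S9 are pairwise disjoint, so any hitting set needs a separate item for each — at least 4. Hence 4 is optimal.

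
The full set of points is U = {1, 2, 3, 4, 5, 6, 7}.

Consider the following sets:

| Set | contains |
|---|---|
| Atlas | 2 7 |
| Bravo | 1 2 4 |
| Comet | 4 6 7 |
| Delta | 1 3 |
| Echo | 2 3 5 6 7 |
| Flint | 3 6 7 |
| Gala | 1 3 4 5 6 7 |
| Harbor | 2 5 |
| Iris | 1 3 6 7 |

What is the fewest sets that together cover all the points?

Bravo and Gala together: Bravo ∪ Gala = {1, 2, 3, 4, 5, 6, 7} — every point is covered.
No single set has all 7 points (the largest, Gala, has 6), so 2 is optimal.

2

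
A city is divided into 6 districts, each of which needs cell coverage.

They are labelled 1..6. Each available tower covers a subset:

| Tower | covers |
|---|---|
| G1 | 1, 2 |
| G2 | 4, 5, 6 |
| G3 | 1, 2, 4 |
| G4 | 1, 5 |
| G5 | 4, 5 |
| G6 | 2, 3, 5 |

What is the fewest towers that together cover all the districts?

3

Take {G1, G2, G6}. Their union is {1, 2, 3, 4, 5, 6}, which is all 6 districts.
Only G6 contains 3, so G6 is forced; the remaining 3 districts need at least 2 more towers (each remaining tower adds at most 2) — so at least 3 towers are needed, and 3 is optimal.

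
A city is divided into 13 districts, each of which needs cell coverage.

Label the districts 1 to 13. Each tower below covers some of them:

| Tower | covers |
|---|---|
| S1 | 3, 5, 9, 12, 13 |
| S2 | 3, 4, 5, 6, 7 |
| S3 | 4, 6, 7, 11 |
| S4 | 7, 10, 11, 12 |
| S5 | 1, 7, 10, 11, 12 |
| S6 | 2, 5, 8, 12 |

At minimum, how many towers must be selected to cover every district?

4

Take {S1, S2, S5, S6}. Their union is {1, 2, 3, 4, 5, 6, 7, 8, 9, 10, 11, 12, 13}, which is all 13 districts.
Only S6 contains 2, so S6 is forced; the remaining 9 districts need at least 3 more towers (each remaining tower adds at most 4) — so at least 4 towers are needed, and 4 is optimal.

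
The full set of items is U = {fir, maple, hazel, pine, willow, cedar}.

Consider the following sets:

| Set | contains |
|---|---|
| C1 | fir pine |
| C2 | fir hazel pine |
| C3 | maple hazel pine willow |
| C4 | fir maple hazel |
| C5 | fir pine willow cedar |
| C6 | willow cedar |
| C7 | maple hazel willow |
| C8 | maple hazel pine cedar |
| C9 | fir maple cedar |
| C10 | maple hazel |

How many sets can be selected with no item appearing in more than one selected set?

C1, C6, C10 are pairwise disjoint (C1={fir,pine}; C6={willow,cedar}; C10={maple,hazel}).
Every remaining set overlaps one of these, and no 4 of the listed sets are pairwise disjoint, so 3 is the maximum.

3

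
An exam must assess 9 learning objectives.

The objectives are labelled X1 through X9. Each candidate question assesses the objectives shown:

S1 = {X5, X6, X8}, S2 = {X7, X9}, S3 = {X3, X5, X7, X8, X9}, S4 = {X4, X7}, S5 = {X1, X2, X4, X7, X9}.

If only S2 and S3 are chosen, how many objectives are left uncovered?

Union of S2, S3 = {X3, X5, X7, X8, X9}.
Not covered: X1, X2, X4, X6 — 4 objectives.

4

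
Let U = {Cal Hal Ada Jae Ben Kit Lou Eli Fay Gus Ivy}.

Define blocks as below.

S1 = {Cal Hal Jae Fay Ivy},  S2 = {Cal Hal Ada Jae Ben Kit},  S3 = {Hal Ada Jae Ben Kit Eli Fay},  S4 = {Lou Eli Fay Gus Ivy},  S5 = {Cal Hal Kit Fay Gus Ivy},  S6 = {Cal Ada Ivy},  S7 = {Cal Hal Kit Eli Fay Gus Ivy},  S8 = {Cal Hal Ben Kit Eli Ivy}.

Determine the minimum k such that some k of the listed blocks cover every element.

S2 and S4 cover everything between them: the union {Cal, Hal, Ada, Jae, Ben, Kit, Lou, Eli, Fay, Gus, Ivy} is all of U.
No single block has all 11 elements (the largest, S3, has 7), so 2 is optimal.

2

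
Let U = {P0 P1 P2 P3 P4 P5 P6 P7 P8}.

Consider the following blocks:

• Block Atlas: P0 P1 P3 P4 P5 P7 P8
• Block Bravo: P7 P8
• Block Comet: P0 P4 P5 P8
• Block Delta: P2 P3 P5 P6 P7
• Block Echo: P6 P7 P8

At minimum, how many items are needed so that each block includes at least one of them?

2

The 2 items {P6, P8} hit every block.
No single item lies in every block, so at least 2 are needed and 2 is optimal.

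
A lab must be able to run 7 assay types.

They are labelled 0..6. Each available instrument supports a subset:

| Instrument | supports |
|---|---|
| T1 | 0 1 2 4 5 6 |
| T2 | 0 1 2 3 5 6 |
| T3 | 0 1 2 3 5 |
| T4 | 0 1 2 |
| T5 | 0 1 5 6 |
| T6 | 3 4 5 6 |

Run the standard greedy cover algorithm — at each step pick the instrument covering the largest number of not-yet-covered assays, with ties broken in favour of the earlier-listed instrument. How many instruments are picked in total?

2

Greedy: pick T1 (covers 6 new) → pick T2 (covers 1 new). Total picks: 2.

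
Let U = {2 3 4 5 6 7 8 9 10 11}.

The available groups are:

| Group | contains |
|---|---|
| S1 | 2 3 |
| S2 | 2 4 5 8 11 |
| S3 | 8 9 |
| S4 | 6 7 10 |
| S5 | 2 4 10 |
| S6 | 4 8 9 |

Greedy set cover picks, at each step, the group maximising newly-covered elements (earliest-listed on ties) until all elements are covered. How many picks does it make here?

4

Greedy: pick S2 (covers 5 new) → pick S4 (covers 3 new) → pick S1 (covers 1 new) → pick S3 (covers 1 new). Total picks: 4.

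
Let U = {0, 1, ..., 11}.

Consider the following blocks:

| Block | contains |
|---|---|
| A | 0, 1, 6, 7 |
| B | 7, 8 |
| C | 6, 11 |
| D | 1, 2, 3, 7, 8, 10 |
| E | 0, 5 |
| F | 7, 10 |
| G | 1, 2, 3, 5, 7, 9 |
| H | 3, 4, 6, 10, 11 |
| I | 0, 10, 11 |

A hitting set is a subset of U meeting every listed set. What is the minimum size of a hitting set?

The 3 items {0, 7, 11} hit every block.
The blocks B, E, H are pairwise disjoint, so any hitting set needs a separate item for each — at least 3. Hence 3 is optimal.

3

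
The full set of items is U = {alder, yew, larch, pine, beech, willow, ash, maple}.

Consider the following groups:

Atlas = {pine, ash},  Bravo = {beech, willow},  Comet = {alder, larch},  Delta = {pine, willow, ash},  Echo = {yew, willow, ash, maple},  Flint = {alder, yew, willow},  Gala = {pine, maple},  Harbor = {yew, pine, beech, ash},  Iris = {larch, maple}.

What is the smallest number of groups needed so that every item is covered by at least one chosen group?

Comet, Echo, and Harbor cover everything between them: the union {alder, yew, larch, pine, beech, willow, ash, maple} is all of U.
No 2 of the 9 groups cover everything (all 36 combinations miss at least one item), so 3 is optimal.

3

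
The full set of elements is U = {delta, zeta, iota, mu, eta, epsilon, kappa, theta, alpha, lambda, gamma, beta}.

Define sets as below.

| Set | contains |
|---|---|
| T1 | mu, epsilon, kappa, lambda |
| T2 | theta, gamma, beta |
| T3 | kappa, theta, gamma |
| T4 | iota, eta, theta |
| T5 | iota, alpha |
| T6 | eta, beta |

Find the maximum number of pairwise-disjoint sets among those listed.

3

T1, T2, T5 are pairwise disjoint (T1={mu,epsilon,kappa,lambda}; T2={theta,gamma,beta}; T5={iota,alpha}).
Every remaining set overlaps one of these, and no 4 of the listed sets are pairwise disjoint, so 3 is the maximum.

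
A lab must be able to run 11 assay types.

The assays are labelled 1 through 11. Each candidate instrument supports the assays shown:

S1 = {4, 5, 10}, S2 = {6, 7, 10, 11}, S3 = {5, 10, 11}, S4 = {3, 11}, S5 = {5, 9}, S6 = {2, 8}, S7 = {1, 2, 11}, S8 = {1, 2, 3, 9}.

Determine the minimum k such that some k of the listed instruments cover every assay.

Take {S1, S2, S6, S8}. Their union is {1, 2, 3, 4, 5, 6, 7, 8, 9, 10, 11}, which is all 11 assays.
Only S6 contains 8, so S6 is forced; the remaining 9 assays need at least 3 more instruments (each remaining instrument adds at most 4) — so at least 4 instruments are needed, and 4 is optimal.

4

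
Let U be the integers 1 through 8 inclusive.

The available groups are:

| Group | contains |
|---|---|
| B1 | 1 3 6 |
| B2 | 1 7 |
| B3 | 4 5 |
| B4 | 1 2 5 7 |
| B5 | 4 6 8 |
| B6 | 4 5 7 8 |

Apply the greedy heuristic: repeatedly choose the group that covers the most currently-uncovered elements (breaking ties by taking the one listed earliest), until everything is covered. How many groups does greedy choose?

Greedy: pick B4 (covers 4 new) → pick B5 (covers 3 new) → pick B1 (covers 1 new). Total picks: 3.

3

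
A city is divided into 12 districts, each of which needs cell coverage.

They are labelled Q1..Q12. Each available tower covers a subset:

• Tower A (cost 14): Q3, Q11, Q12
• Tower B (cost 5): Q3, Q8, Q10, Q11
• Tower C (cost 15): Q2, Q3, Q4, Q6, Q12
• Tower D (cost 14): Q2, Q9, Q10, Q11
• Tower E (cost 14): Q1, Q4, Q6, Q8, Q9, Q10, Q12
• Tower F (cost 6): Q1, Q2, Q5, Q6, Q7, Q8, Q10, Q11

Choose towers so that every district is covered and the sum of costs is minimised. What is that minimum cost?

B, E, F together cover every district (B ∪ E ∪ F = {Q1, Q2, Q3, Q4, Q5, Q6, Q7, Q8, Q9, Q10, Q11, Q12}); total cost 5 + 14 + 6 = 25.
No covering selection has total cost below 25.

25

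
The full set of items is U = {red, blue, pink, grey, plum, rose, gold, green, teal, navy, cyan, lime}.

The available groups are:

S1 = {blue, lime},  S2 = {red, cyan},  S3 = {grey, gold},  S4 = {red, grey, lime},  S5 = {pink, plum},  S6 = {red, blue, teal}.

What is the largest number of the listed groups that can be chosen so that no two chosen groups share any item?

S1, S2, S3, S5 are pairwise disjoint (S1={blue,lime}; S2={red,cyan}; S3={grey,gold}; S5={pink,plum}).
Every remaining group overlaps one of these, and no 5 of the listed groups are pairwise disjoint, so 4 is the maximum.

4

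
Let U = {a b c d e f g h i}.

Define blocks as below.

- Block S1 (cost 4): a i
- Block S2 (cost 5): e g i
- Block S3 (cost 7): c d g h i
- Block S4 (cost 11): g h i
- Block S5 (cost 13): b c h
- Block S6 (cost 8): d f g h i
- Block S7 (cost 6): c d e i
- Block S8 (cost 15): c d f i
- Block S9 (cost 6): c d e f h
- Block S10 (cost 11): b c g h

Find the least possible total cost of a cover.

21

S1, S9, S10 together cover every item (S1 ∪ S9 ∪ S10 = {a, b, c, d, e, f, g, h, i}); total cost 4 + 6 + 11 = 21.
The greedy pick S9, S1, S2, S10 costs 26; no covering selection beats 21.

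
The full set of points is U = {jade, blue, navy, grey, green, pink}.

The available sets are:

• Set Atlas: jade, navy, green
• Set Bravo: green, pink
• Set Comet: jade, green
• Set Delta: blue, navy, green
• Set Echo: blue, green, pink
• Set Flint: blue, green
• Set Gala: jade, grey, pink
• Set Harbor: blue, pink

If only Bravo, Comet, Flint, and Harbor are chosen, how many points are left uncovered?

Union of Bravo, Comet, Flint, Harbor = {jade, blue, green, pink}.
Not covered: navy, grey — 2 points.

2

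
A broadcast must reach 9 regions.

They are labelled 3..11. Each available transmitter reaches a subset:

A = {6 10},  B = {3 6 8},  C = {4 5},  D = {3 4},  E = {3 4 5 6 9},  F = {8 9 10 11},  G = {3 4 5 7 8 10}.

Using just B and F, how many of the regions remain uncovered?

Union of B, F = {3, 6, 8, 9, 10, 11}.
Not covered: 4, 5, 7 — 3 regions.

3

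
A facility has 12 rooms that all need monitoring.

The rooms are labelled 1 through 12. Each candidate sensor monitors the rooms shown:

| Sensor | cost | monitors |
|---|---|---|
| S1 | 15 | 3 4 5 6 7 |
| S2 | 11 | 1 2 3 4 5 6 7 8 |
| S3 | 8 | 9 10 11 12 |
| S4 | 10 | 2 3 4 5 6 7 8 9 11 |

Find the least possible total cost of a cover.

19

S2, S3 together cover every room (S2 ∪ S3 = {1, 2, 3, 4, 5, 6, 7, 8, 9, 10, 11, 12}); total cost 11 + 8 = 19.
The greedy pick S4, S3, S2 costs 29; no covering selection beats 19.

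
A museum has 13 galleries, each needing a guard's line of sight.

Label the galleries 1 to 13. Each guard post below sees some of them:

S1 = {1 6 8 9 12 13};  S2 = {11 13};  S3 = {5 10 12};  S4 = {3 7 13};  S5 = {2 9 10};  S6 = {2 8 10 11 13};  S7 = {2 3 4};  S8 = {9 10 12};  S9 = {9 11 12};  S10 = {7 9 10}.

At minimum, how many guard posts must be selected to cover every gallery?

5

Take {S1, S2, S3, S7, S10}. Their union is {1, 2, 3, 4, 5, 6, 7, 8, 9, 10, 11, 12, 13}, which is all 13 galleries.
No 4 of the 10 guard posts cover everything (all 210 combinations miss at least one gallery), so 5 is optimal.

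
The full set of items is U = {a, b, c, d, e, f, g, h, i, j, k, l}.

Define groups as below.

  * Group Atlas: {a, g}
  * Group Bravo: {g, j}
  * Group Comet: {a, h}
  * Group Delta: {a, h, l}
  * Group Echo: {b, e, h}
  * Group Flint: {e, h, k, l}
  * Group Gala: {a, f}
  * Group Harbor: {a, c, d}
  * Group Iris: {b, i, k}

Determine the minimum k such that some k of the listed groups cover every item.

Bravo and Flint and Gala and Harbor and Iris together: Bravo ∪ Flint ∪ Gala ∪ Harbor ∪ Iris = {a, b, c, d, e, f, g, h, i, j, k, l} — every item is covered.
No 4 of the 9 groups cover everything (all 126 combinations miss at least one item), so 5 is optimal.

5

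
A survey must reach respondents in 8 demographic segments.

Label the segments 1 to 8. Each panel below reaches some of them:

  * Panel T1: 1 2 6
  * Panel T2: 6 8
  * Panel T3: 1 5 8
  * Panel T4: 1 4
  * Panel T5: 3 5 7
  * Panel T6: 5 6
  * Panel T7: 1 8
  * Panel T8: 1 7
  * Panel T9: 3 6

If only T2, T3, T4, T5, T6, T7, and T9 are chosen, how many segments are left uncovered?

1

Union of T2, T3, T4, T5, T6, T7, T9 = {1, 3, 4, 5, 6, 7, 8}.
Not covered: 2 — 1 segment.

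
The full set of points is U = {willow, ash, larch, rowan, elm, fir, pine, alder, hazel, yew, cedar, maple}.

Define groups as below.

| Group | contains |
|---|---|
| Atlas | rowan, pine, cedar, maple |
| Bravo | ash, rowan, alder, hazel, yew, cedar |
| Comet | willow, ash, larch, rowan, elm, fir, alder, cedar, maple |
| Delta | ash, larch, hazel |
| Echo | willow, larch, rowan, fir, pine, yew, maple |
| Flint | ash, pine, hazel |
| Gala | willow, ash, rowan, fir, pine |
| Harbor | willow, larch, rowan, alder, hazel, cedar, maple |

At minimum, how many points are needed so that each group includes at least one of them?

H = {ash, maple} meets every group (each contains at least one member of H), and |H| = 2.
The groups Atlas, Delta are pairwise disjoint, so any hitting set needs a separate point for each — at least 2. Hence 2 is optimal.

2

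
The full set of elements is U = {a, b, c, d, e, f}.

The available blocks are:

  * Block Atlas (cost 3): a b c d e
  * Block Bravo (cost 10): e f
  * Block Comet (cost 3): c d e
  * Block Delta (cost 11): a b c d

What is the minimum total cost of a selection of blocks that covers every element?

13

Atlas, Bravo together cover every element (Atlas ∪ Bravo = {a, b, c, d, e, f}); total cost 3 + 10 = 13.
No covering selection has total cost below 13.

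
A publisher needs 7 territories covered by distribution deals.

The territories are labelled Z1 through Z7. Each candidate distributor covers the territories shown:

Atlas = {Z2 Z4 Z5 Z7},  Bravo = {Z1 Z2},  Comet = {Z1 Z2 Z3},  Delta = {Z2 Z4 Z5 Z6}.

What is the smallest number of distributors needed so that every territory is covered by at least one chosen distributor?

Atlas and Comet and Delta together: Atlas ∪ Comet ∪ Delta = {Z1, Z2, Z3, Z4, Z5, Z6, Z7} — every territory is covered.
Only Comet contains Z3, so Comet is forced; the remaining 4 territories need at least 2 more distributors (each remaining distributor adds at most 3) — so at least 3 distributors are needed, and 3 is optimal.

3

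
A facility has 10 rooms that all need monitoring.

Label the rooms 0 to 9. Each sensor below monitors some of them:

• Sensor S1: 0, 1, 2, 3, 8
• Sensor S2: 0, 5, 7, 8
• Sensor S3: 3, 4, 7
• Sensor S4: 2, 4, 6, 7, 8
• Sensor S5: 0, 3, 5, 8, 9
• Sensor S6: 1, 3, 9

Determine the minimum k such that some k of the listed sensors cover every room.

S4 and S5 and S6 together: S4 ∪ S5 ∪ S6 = {0, 1, 2, 3, 4, 5, 6, 7, 8, 9} — every room is covered.
Only S4 contains 6, so S4 is forced; the remaining 5 rooms need at least 2 more sensors (each remaining sensor adds at most 4) — so at least 3 sensors are needed, and 3 is optimal.

3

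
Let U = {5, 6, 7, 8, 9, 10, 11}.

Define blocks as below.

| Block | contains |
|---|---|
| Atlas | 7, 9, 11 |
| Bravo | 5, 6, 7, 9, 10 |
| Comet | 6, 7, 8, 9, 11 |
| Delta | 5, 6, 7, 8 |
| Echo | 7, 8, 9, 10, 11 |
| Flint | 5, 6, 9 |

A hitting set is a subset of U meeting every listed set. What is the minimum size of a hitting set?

Take H = {5, 7}. Each listed block contains at least one of these, so H is a hitting set of size 2.
No single point lies in every block, so at least 2 are needed and 2 is optimal.

2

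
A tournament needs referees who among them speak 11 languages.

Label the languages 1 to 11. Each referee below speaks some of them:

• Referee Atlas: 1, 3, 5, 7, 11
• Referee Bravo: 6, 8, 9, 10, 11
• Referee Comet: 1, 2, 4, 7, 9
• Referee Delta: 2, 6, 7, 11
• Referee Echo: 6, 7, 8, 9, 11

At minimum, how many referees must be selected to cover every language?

3

Take {Atlas, Bravo, Comet}. Their union is {1, 2, 3, 4, 5, 6, 7, 8, 9, 10, 11}, which is all 11 languages.
Each referee has at most 5 languages, and 2·5 = 10 < 11 — so at least 3 referees are needed, and 3 is optimal.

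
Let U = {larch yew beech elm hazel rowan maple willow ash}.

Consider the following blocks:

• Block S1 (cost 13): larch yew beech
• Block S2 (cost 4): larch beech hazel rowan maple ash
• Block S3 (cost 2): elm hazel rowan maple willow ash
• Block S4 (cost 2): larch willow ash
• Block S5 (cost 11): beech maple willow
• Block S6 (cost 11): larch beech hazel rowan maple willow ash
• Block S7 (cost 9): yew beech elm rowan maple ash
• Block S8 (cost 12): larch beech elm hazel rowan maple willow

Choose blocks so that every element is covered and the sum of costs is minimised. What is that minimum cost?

13

S3, S4, S7 together cover every element (S3 ∪ S4 ∪ S7 = {larch, yew, beech, elm, hazel, rowan, maple, willow, ash}); total cost 2 + 2 + 9 = 13.
The greedy pick S3, S2, S7 costs 15; no covering selection beats 13.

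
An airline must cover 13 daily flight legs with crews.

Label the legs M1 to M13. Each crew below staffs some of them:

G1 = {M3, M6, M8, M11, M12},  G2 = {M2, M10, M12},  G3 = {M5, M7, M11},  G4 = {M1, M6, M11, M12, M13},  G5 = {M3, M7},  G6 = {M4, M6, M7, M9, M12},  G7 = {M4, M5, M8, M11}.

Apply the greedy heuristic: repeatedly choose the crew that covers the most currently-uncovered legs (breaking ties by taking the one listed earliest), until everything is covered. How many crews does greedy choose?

5

Greedy: pick G1 (covers 5 new) → pick G6 (covers 3 new) → pick G2 (covers 2 new) → pick G4 (covers 2 new) → pick G3 (covers 1 new). Total picks: 5.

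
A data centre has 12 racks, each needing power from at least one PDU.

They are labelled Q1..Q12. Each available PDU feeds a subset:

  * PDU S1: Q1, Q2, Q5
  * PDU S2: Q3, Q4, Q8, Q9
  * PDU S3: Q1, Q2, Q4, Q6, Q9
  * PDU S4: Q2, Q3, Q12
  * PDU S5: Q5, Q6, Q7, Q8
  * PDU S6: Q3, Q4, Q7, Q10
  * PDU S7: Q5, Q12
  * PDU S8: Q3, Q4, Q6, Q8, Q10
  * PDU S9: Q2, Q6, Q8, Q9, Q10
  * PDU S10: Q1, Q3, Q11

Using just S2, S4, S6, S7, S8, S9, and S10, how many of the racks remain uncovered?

Union of S2, S4, S6, S7, S8, S9, S10 = {Q1, Q2, Q3, Q4, Q5, Q6, Q7, Q8, Q9, Q10, Q11, Q12} — that's every rack, so 0 are uncovered.

0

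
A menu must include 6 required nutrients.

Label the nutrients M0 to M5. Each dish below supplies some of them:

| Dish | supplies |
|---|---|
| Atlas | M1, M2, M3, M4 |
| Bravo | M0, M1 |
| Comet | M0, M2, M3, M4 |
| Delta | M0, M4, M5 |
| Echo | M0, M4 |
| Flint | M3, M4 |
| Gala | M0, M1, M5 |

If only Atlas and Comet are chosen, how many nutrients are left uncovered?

1

Union of Atlas, Comet = {M0, M1, M2, M3, M4}.
Not covered: M5 — 1 nutrient.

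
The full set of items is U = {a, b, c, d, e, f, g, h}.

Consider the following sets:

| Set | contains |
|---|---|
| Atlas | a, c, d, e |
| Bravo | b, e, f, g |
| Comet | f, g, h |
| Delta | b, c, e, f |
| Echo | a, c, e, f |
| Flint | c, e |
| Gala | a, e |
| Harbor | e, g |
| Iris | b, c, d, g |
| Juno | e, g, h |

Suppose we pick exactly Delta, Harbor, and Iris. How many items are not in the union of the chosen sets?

2

Union of Delta, Harbor, Iris = {b, c, d, e, f, g}.
Not covered: a, h — 2 items.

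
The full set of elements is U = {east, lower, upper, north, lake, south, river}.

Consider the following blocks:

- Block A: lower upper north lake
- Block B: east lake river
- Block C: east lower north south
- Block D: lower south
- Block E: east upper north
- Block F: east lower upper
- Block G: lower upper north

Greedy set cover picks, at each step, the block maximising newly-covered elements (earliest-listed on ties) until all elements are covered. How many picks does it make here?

Greedy: pick A (covers 4 new) → pick B (covers 2 new) → pick C (covers 1 new). Total picks: 3.

3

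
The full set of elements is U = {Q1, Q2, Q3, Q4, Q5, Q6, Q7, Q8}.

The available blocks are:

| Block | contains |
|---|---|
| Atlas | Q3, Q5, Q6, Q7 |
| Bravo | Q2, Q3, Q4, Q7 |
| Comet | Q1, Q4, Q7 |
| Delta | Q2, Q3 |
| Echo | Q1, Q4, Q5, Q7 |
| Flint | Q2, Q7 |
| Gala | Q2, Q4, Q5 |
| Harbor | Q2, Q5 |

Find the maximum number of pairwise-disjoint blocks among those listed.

Comet, Harbor are pairwise disjoint (Comet={Q1,Q4,Q7}; Harbor={Q2,Q5}).
Every remaining block overlaps one of these, and no 3 of the listed blocks are pairwise disjoint, so 2 is the maximum.

2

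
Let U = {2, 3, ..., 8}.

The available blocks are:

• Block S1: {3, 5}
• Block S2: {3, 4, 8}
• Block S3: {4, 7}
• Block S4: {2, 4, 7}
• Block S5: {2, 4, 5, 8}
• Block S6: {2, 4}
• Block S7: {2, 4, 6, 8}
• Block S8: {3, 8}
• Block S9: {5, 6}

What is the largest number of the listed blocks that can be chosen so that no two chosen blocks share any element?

S6, S8, S9 are pairwise disjoint (S6={2,4}; S8={3,8}; S9={5,6}).
Every remaining block overlaps one of these, and no 4 of the listed blocks are pairwise disjoint, so 3 is the maximum.

3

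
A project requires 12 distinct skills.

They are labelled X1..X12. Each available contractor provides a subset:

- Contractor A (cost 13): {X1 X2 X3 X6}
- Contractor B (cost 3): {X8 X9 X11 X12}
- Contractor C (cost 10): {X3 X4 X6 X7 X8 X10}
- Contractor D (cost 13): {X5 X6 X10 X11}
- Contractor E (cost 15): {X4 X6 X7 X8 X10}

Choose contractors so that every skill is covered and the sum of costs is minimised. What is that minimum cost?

39

A, B, C, D together cover every skill (A ∪ B ∪ C ∪ D = {X1, X2, X3, X4, X5, X6, X7, X8, X9, X10, X11, X12}); total cost 13 + 3 + 10 + 13 = 39.
No covering selection has total cost below 39.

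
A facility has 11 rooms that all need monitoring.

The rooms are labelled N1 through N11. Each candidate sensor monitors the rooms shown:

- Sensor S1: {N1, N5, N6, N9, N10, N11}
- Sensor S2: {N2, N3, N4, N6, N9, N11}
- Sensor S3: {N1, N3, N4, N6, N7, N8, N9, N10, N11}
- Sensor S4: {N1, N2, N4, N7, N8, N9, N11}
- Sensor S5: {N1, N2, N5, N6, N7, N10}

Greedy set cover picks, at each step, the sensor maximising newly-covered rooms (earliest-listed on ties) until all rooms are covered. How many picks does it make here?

2

Greedy: pick S3 (covers 9 new) → pick S5 (covers 2 new). Total picks: 2.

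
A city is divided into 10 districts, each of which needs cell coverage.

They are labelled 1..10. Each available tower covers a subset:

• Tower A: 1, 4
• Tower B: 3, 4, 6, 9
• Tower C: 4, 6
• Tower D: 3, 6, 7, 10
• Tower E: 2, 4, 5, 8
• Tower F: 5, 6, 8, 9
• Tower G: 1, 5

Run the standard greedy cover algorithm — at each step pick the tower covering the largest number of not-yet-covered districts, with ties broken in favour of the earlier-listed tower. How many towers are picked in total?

4

Greedy: pick B (covers 4 new) → pick E (covers 3 new) → pick D (covers 2 new) → pick A (covers 1 new). Total picks: 4.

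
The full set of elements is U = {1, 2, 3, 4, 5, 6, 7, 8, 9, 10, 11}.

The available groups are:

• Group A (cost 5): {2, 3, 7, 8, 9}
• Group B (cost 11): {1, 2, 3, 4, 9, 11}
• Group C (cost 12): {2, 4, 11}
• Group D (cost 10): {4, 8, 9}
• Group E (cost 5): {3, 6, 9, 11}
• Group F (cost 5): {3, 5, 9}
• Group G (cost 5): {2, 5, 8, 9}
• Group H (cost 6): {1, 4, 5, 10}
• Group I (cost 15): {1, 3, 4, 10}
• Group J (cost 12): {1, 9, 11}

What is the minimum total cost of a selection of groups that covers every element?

A, E, H together cover every element (A ∪ E ∪ H = {1, 2, 3, 4, 5, 6, 7, 8, 9, 10, 11}); total cost 5 + 5 + 6 = 16.
No covering selection has total cost below 16.

16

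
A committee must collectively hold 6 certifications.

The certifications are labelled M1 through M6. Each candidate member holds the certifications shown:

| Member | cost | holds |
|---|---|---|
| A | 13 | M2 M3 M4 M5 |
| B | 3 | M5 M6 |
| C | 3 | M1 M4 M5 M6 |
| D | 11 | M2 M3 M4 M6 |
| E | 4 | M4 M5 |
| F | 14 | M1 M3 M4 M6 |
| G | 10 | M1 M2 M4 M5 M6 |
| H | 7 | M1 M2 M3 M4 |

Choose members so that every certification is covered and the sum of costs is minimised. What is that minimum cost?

C, H together cover every certification (C ∪ H = {M1, M2, M3, M4, M5, M6}); total cost 3 + 7 = 10.
No covering selection has total cost below 10.

10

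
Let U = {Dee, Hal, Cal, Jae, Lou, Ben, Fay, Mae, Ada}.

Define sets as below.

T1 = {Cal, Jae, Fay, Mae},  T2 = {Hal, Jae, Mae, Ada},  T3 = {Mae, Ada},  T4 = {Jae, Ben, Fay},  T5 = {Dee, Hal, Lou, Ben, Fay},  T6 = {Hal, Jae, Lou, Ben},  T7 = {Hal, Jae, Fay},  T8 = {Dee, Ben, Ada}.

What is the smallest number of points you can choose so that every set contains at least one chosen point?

3

H = {Dee, Jae, Ada} meets every set (each contains at least one member of H), and |H| = 3.
No choice of 2 points meets every set, so 3 is the minimum.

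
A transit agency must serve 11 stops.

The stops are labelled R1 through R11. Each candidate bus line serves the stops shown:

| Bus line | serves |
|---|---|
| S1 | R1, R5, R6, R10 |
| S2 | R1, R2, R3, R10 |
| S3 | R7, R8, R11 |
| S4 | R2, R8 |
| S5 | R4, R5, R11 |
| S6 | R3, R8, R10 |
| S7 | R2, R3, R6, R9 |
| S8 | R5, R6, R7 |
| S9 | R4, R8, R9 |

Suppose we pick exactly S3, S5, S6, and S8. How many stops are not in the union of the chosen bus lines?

3

Union of S3, S5, S6, S8 = {R3, R4, R5, R6, R7, R8, R10, R11}.
Not covered: R1, R2, R9 — 3 stops.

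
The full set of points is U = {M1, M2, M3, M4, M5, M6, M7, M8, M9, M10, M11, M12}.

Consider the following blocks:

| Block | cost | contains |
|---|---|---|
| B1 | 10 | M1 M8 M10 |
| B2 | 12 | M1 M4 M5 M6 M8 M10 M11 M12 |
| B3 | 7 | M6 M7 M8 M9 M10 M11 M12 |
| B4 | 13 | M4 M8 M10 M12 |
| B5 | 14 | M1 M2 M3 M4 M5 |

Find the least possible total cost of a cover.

B3, B5 together cover every point (B3 ∪ B5 = {M1, M2, M3, M4, M5, M6, M7, M8, M9, M10, M11, M12}); total cost 7 + 14 = 21.
No covering selection has total cost below 21.

21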